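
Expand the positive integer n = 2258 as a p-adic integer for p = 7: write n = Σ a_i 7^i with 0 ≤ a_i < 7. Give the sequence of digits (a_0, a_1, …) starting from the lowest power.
(a_0, a_1, …) = (4, 0, 4, 6)

Repeated division by 7 gives the digits low-to-high: 2258 = 4 + 4·7^2 + 6·7^3. Digit sequence: (4, 0, 4, 6).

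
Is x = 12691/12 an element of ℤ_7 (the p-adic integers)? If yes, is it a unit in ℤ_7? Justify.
x ∈ ℤ_7 but not a unit; v_7(x) = 3 > 0

ℤ_7 = {x ∈ ℚ_7 : v_7(x) ≥ 0} and ℤ_7^× = {x ∈ ℤ_7 : v_7(x) = 0}. Here v_7(12691/12) = v_7(num) − v_7(den) = 3; compare against these criteria.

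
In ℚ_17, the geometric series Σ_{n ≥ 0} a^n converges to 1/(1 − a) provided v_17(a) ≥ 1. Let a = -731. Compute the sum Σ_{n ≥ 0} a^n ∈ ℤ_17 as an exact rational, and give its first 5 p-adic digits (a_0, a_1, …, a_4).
Σ a^n = 1/(1 − a) = 1/732;  first 5 digits = (1, 8, 10, 8, 3)

v_17(a) = 1 ≥ 1, so the series converges in ℤ_17 to 1/(1 − a) = 1/(1 − (-731)) = 1/732. Expand this rational in ℤ_17: compute digits iteratively via d_i = x_i mod 17, x_{i+1} = (x_i − d_i)/17. The first 5 digits are (1, 8, 10, 8, 3).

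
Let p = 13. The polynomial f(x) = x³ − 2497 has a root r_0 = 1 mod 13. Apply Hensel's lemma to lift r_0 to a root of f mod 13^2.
r_1 = 157 (mod 169)

Hensel: r_{i+1} = r_i − f(r_i)/f′(r_i) mod 13^{i+2}, where f′(x) = 3x². Iterate:
  r_0 = 1 (mod 13)
  r_1 = 157 (mod 169)
Final: r = 157 with f(r) ≡ 0 mod 13^2.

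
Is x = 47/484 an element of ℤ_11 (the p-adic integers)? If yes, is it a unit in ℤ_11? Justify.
x ∉ ℤ_11 (v_11(x) = -2 < 0)

ℤ_11 = {x ∈ ℚ_11 : v_11(x) ≥ 0} and ℤ_11^× = {x ∈ ℤ_11 : v_11(x) = 0}. Here v_11(47/484) = v_11(num) − v_11(den) = -2; compare against these criteria.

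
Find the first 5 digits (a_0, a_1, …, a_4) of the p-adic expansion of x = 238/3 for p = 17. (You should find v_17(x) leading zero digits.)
(a_0, …, a_4) = (0, 16, 5, 11, 5)

v_17(238/3) = 1, so a_0 = ... = a_0 = 0. Factor out: x = 17^1 · u with u = 14/3 a unit in ℤ_17. Expand u iteratively via a_{v+i} = u_i mod 17, u_{i+1} = (u_i − a_{v+i})/17:
  u_0 = 14/3;  a_1 = 16;  u_1 = (u_0 − 16)/17 = -2/3
  u_1 = -2/3;  a_2 = 5;  u_2 = (u_1 − 5)/17 = -1/3
  u_2 = -1/3;  a_3 = 11;  u_3 = (u_2 − 11)/17 = -2/3
  u_3 = -2/3;  a_4 = 5;  u_4 = (u_3 − 5)/17 = -1/3
Digits: (0, 16, 5, 11, 5).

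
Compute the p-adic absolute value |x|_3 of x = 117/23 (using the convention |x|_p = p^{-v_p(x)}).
|117/23|_3 = 1/9

Step 1 — compute v_3(x) by factoring powers of 3 out of the numerator and denominator: v_3(117/23) = 2. Step 2 — apply |x|_p = p^{-v_p(x)} = 3^{-2} = 1/9.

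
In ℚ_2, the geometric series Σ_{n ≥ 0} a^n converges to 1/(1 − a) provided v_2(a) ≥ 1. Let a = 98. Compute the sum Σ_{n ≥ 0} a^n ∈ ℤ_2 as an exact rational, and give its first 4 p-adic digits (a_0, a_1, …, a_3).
Σ a^n = 1/(1 − a) = -1/97;  first 4 digits = (1, 1, 1, 1)

v_2(a) = 1 ≥ 1, so the series converges in ℤ_2 to 1/(1 − a) = 1/(1 − 98) = -1/97. Expand this rational in ℤ_2: compute digits iteratively via d_i = x_i mod 2, x_{i+1} = (x_i − d_i)/2. The first 4 digits are (1, 1, 1, 1).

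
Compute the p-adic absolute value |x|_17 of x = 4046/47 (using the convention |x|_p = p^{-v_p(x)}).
|4046/47|_17 = 1/289

Step 1 — compute v_17(x) by factoring powers of 17 out of the numerator and denominator: v_17(4046/47) = 2. Step 2 — apply |x|_p = p^{-v_p(x)} = 17^{-2} = 1/289.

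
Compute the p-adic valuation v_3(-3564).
v_3(-3564) = 4

v_3(n) is the largest exponent k such that 3^k divides n. Factor out: -3564 = -3^4 · 44. (Sign doesn't affect v_p.) So v_3(-3564) = 4.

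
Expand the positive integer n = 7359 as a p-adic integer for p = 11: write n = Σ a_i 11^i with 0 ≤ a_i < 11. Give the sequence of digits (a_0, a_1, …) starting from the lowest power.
(a_0, a_1, …) = (0, 9, 5, 5)

Repeated division by 11 gives the digits low-to-high: 7359 = 9·11^1 + 5·11^2 + 5·11^3. Digit sequence: (0, 9, 5, 5).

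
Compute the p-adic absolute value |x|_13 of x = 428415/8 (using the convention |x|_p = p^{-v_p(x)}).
|428415/8|_13 = 1/28561

Step 1 — compute v_13(x) by factoring powers of 13 out of the numerator and denominator: v_13(428415/8) = 4. Step 2 — apply |x|_p = p^{-v_p(x)} = 13^{-4} = 1/28561.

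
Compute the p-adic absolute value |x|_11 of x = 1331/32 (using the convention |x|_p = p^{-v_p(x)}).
|1331/32|_11 = 1/1331

Step 1 — compute v_11(x) by factoring powers of 11 out of the numerator and denominator: v_11(1331/32) = 3. Step 2 — apply |x|_p = p^{-v_p(x)} = 11^{-3} = 1/1331.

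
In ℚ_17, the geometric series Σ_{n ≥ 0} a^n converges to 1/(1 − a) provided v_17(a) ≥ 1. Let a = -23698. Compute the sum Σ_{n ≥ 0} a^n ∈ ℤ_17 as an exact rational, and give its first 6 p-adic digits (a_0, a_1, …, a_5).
Σ a^n = 1/(1 − a) = 1/23699;  first 6 digits = (1, 0, 3, 12, 8, 4)

v_17(a) = 2 ≥ 1, so the series converges in ℤ_17 to 1/(1 − a) = 1/(1 − (-23698)) = 1/23699. Expand this rational in ℤ_17: compute digits iteratively via d_i = x_i mod 17, x_{i+1} = (x_i − d_i)/17. The first 6 digits are (1, 0, 3, 12, 8, 4).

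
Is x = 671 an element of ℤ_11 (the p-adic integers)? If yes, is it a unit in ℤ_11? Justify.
x ∈ ℤ_11 but not a unit; v_11(x) = 1 > 0

ℤ_11 = {x ∈ ℚ_11 : v_11(x) ≥ 0} and ℤ_11^× = {x ∈ ℤ_11 : v_11(x) = 0}. Here v_11(671) = v_11(num) − v_11(den) = 1; compare against these criteria.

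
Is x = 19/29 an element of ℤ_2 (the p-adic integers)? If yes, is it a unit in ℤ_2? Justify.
x ∈ ℤ_2^× (unit); v_2(x) = 0

ℤ_2 = {x ∈ ℚ_2 : v_2(x) ≥ 0} and ℤ_2^× = {x ∈ ℤ_2 : v_2(x) = 0}. Here v_2(19/29) = v_2(num) − v_2(den) = 0; compare against these criteria.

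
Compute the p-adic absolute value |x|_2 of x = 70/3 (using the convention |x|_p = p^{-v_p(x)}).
|70/3|_2 = 1/2

Step 1 — compute v_2(x) by factoring powers of 2 out of the numerator and denominator: v_2(70/3) = 1. Step 2 — apply |x|_p = p^{-v_p(x)} = 2^{-1} = 1/2.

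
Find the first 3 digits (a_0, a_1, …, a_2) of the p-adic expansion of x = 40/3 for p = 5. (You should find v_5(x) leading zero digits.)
(a_0, …, a_2) = (0, 1, 2)

v_5(40/3) = 1, so a_0 = ... = a_0 = 0. Factor out: x = 5^1 · u with u = 8/3 a unit in ℤ_5. Expand u iteratively via a_{v+i} = u_i mod 5, u_{i+1} = (u_i − a_{v+i})/5:
  u_0 = 8/3;  a_1 = 1;  u_1 = (u_0 − 1)/5 = 1/3
  u_1 = 1/3;  a_2 = 2;  u_2 = (u_1 − 2)/5 = -1/3
Digits: (0, 1, 2).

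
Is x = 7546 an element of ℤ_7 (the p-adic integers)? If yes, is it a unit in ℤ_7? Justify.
x ∈ ℤ_7 but not a unit; v_7(x) = 3 > 0

ℤ_7 = {x ∈ ℚ_7 : v_7(x) ≥ 0} and ℤ_7^× = {x ∈ ℤ_7 : v_7(x) = 0}. Here v_7(7546) = v_7(num) − v_7(den) = 3; compare against these criteria.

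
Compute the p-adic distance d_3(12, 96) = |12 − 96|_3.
d_3(12, 96) = 1/3

Step 1 — x − y = 12 − 96 = -84. Step 2 — v_3(-84) = 1 (factor: -84 = −(3^1 · 28); the sign does not affect v_p). Step 3 — |x − y|_3 = 3^{-1} = 1/3.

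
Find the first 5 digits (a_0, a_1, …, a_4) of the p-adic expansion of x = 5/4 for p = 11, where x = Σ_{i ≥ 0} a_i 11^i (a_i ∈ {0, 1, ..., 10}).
(a_0, …, a_4) = (4, 8, 2, 8, 2)

v_11(5/4) = 0 (numerator and denominator both coprime to 11), so x ∈ ℤ_11^×. Compute digits iteratively via a_i = x_i mod 11, x_{i+1} = (x_i − a_i)/11, with x_0 = x:
  x_0 = 5/4;  a_0 = 4;  x_1 = (x_0 − 4)/11 = -1/4
  x_1 = -1/4;  a_1 = 8;  x_2 = (x_1 − 8)/11 = -3/4
  x_2 = -3/4;  a_2 = 2;  x_3 = (x_2 − 2)/11 = -1/4
  x_3 = -1/4;  a_3 = 8;  x_4 = (x_3 − 8)/11 = -3/4
  x_4 = -3/4;  a_4 = 2;  x_5 = (x_4 − 2)/11 = -1/4
Digits: (4, 8, 2, 8, 2).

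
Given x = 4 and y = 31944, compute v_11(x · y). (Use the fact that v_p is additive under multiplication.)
v_11(127776) = 3

v_p(x) = 0 (factor: 4 = 11^0 · 4); v_p(y) = 3 (factor: 31944 = 11^3 · 24). Additivity: v_p(xy) = v_p(x) + v_p(y) = 0 + 3 = 3. (Direct check: xy = 127776 = 11^3 · (96).)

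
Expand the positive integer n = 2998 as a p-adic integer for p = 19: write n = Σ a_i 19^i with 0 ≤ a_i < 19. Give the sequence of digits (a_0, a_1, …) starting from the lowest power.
(a_0, a_1, …) = (15, 5, 8)

Repeated division by 19 gives the digits low-to-high: 2998 = 15 + 5·19^1 + 8·19^2. Digit sequence: (15, 5, 8).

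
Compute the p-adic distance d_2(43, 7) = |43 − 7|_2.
d_2(43, 7) = 1/4

Step 1 — x − y = 43 − 7 = 36. Step 2 — v_2(36) = 2 (factor: 36 = (2^2 · 9); the sign does not affect v_p). Step 3 — |x − y|_2 = 2^{-2} = 1/4.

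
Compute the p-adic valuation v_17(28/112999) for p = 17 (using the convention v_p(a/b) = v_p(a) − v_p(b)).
v_17(28/112999) = -3

Factor powers of 17 from the numerator and denominator of the reduced fraction: 28 = 17^0 · 28 and 112999 = 17^3 · 23. Apply v_p(a/b) = v_p(a) − v_p(b): v_17(28/112999) = 0 − 3 = -3.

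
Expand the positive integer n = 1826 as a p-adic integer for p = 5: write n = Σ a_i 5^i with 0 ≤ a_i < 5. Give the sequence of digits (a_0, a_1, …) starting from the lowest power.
(a_0, a_1, …) = (1, 0, 3, 4, 2)

Repeated division by 5 gives the digits low-to-high: 1826 = 1 + 3·5^2 + 4·5^3 + 2·5^4. Digit sequence: (1, 0, 3, 4, 2).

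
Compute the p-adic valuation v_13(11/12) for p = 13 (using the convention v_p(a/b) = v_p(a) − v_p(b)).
v_13(11/12) = 0

Factor powers of 13 from the numerator and denominator of the reduced fraction: 11 = 13^0 · 11 and 12 = 13^0 · 12. Apply v_p(a/b) = v_p(a) − v_p(b): v_13(11/12) = 0 − 0 = 0.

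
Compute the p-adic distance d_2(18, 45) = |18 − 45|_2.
d_2(18, 45) = 1

Step 1 — x − y = 18 − 45 = -27. Step 2 — v_2(-27) = 0 (factor: -27 = −(2^0 · 27); the sign does not affect v_p). Step 3 — |x − y|_2 = 2^{0} = 1.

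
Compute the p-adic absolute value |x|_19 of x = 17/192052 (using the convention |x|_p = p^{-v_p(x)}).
|17/192052|_19 = 6859

Step 1 — compute v_19(x) by factoring powers of 19 out of the numerator and denominator: v_19(17/192052) = -3. Step 2 — apply |x|_p = p^{-v_p(x)} = 19^{3} = 6859.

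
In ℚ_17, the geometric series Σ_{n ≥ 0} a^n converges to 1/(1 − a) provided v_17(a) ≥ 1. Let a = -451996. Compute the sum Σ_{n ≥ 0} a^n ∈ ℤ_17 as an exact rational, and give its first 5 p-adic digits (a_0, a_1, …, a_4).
Σ a^n = 1/(1 − a) = 1/451997;  first 5 digits = (1, 0, 0, 10, 11)

v_17(a) = 3 ≥ 1, so the series converges in ℤ_17 to 1/(1 − a) = 1/(1 − (-451996)) = 1/451997. Expand this rational in ℤ_17: compute digits iteratively via d_i = x_i mod 17, x_{i+1} = (x_i − d_i)/17. The first 5 digits are (1, 0, 0, 10, 11).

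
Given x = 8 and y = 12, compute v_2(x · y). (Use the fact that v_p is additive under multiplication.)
v_2(96) = 5

v_p(x) = 3 (factor: 8 = 2^3 · 1); v_p(y) = 2 (factor: 12 = 2^2 · 3). Additivity: v_p(xy) = v_p(x) + v_p(y) = 3 + 2 = 5. (Direct check: xy = 96 = 2^5 · (3).)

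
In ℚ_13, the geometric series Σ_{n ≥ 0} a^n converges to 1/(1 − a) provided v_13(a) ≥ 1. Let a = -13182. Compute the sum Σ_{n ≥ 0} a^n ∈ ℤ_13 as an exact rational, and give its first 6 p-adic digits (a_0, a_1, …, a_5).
Σ a^n = 1/(1 − a) = 1/13183;  first 6 digits = (1, 0, 0, 7, 12, 12)

v_13(a) = 3 ≥ 1, so the series converges in ℤ_13 to 1/(1 − a) = 1/(1 − (-13182)) = 1/13183. Expand this rational in ℤ_13: compute digits iteratively via d_i = x_i mod 13, x_{i+1} = (x_i − d_i)/13. The first 6 digits are (1, 0, 0, 7, 12, 12).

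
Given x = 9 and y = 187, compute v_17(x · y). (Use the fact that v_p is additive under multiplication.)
v_17(1683) = 1

v_p(x) = 0 (factor: 9 = 17^0 · 9); v_p(y) = 1 (factor: 187 = 17^1 · 11). Additivity: v_p(xy) = v_p(x) + v_p(y) = 0 + 1 = 1. (Direct check: xy = 1683 = 17^1 · (99).)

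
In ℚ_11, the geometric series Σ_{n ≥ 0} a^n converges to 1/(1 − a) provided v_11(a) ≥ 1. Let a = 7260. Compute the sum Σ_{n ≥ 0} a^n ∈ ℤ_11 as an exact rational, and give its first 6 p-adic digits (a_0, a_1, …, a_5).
Σ a^n = 1/(1 − a) = -1/7259;  first 6 digits = (1, 0, 5, 5, 3, 8)

v_11(a) = 2 ≥ 1, so the series converges in ℤ_11 to 1/(1 − a) = 1/(1 − 7260) = -1/7259. Expand this rational in ℤ_11: compute digits iteratively via d_i = x_i mod 11, x_{i+1} = (x_i − d_i)/11. The first 6 digits are (1, 0, 5, 5, 3, 8).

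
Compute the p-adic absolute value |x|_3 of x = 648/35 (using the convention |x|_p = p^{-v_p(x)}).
|648/35|_3 = 1/81

Step 1 — compute v_3(x) by factoring powers of 3 out of the numerator and denominator: v_3(648/35) = 4. Step 2 — apply |x|_p = p^{-v_p(x)} = 3^{-4} = 1/81.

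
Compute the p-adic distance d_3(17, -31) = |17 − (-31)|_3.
d_3(17, -31) = 1/3

Step 1 — x − y = 17 − (-31) = 48. Step 2 — v_3(48) = 1 (factor: 48 = (3^1 · 16); the sign does not affect v_p). Step 3 — |x − y|_3 = 3^{-1} = 1/3.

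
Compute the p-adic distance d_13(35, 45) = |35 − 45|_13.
d_13(35, 45) = 1

Step 1 — x − y = 35 − 45 = -10. Step 2 — v_13(-10) = 0 (factor: -10 = −(13^0 · 10); the sign does not affect v_p). Step 3 — |x − y|_13 = 13^{0} = 1.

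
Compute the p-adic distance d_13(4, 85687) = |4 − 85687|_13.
d_13(4, 85687) = 1/28561

Step 1 — x − y = 4 − 85687 = -85683. Step 2 — v_13(-85683) = 4 (factor: -85683 = −(13^4 · 3); the sign does not affect v_p). Step 3 — |x − y|_13 = 13^{-4} = 1/28561.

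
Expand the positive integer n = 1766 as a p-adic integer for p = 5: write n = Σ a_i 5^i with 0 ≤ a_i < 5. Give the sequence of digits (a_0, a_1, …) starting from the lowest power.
(a_0, a_1, …) = (1, 3, 0, 4, 2)

Repeated division by 5 gives the digits low-to-high: 1766 = 1 + 3·5^1 + 4·5^3 + 2·5^4. Digit sequence: (1, 3, 0, 4, 2).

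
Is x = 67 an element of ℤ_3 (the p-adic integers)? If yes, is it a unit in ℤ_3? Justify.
x ∈ ℤ_3^× (unit); v_3(x) = 0

ℤ_3 = {x ∈ ℚ_3 : v_3(x) ≥ 0} and ℤ_3^× = {x ∈ ℤ_3 : v_3(x) = 0}. Here v_3(67) = v_3(num) − v_3(den) = 0; compare against these criteria.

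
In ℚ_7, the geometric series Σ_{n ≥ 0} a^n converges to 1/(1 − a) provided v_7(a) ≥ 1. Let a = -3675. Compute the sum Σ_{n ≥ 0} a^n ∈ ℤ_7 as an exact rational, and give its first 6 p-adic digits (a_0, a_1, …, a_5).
Σ a^n = 1/(1 − a) = 1/3676;  first 6 digits = (1, 0, 2, 3, 2, 5)

v_7(a) = 2 ≥ 1, so the series converges in ℤ_7 to 1/(1 − a) = 1/(1 − (-3675)) = 1/3676. Expand this rational in ℤ_7: compute digits iteratively via d_i = x_i mod 7, x_{i+1} = (x_i − d_i)/7. The first 6 digits are (1, 0, 2, 3, 2, 5).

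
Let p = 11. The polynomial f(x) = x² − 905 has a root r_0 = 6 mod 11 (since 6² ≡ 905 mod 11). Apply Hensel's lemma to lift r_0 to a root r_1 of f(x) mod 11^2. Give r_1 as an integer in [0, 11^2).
r_1 = 28 (mod 121)

Hensel's recurrence: r_{i+1} = r_i − f(r_i)·(f′(r_i))^{-1} mod 11^{i+2}, with f′(x) = 2x. Iterate:
  r_0 = 6 (mod 11)
  r_1 = 28 (mod 121)
Final: r_1 = 28, and one checks f(r_1) ≡ 0 mod 11^2.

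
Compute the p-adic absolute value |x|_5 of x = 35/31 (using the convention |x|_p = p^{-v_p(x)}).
|35/31|_5 = 1/5

Step 1 — compute v_5(x) by factoring powers of 5 out of the numerator and denominator: v_5(35/31) = 1. Step 2 — apply |x|_p = p^{-v_p(x)} = 5^{-1} = 1/5.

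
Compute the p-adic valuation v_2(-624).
v_2(-624) = 4

v_2(n) is the largest exponent k such that 2^k divides n. Factor out: -624 = -2^4 · 39. (Sign doesn't affect v_p.) So v_2(-624) = 4.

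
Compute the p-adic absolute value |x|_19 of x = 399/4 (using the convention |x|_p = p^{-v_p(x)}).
|399/4|_19 = 1/19

Step 1 — compute v_19(x) by factoring powers of 19 out of the numerator and denominator: v_19(399/4) = 1. Step 2 — apply |x|_p = p^{-v_p(x)} = 19^{-1} = 1/19.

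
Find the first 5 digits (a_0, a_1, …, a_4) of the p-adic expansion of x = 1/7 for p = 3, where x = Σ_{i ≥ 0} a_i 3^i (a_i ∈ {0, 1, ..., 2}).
(a_0, …, a_4) = (1, 1, 0, 2, 1)

v_3(1/7) = 0 (numerator and denominator both coprime to 3), so x ∈ ℤ_3^×. Compute digits iteratively via a_i = x_i mod 3, x_{i+1} = (x_i − a_i)/3, with x_0 = x:
  x_0 = 1/7;  a_0 = 1;  x_1 = (x_0 − 1)/3 = -2/7
  x_1 = -2/7;  a_1 = 1;  x_2 = (x_1 − 1)/3 = -3/7
  x_2 = -3/7;  a_2 = 0;  x_3 = (x_2 − 0)/3 = -1/7
  x_3 = -1/7;  a_3 = 2;  x_4 = (x_3 − 2)/3 = -5/7
  x_4 = -5/7;  a_4 = 1;  x_5 = (x_4 − 1)/3 = -4/7
Digits: (1, 1, 0, 2, 1).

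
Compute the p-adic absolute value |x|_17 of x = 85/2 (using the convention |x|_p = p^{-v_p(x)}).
|85/2|_17 = 1/17

Step 1 — compute v_17(x) by factoring powers of 17 out of the numerator and denominator: v_17(85/2) = 1. Step 2 — apply |x|_p = p^{-v_p(x)} = 17^{-1} = 1/17.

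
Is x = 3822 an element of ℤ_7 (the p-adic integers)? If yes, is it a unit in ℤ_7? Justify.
x ∈ ℤ_7 but not a unit; v_7(x) = 2 > 0

ℤ_7 = {x ∈ ℚ_7 : v_7(x) ≥ 0} and ℤ_7^× = {x ∈ ℤ_7 : v_7(x) = 0}. Here v_7(3822) = v_7(num) − v_7(den) = 2; compare against these criteria.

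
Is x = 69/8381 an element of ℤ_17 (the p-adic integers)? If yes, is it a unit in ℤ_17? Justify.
x ∉ ℤ_17 (v_17(x) = -2 < 0)

ℤ_17 = {x ∈ ℚ_17 : v_17(x) ≥ 0} and ℤ_17^× = {x ∈ ℤ_17 : v_17(x) = 0}. Here v_17(69/8381) = v_17(num) − v_17(den) = -2; compare against these criteria.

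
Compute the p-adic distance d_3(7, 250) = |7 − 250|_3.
d_3(7, 250) = 1/243

Step 1 — x − y = 7 − 250 = -243. Step 2 — v_3(-243) = 5 (factor: -243 = −(3^5 · 1); the sign does not affect v_p). Step 3 — |x − y|_3 = 3^{-5} = 1/243.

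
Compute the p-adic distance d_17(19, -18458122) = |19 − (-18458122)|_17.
d_17(19, -18458122) = 1/1419857

Step 1 — x − y = 19 − (-18458122) = 18458141. Step 2 — v_17(18458141) = 5 (factor: 18458141 = (17^5 · 13); the sign does not affect v_p). Step 3 — |x − y|_17 = 17^{-5} = 1/1419857.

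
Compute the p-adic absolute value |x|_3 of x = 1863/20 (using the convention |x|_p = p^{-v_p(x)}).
|1863/20|_3 = 1/81

Step 1 — compute v_3(x) by factoring powers of 3 out of the numerator and denominator: v_3(1863/20) = 4. Step 2 — apply |x|_p = p^{-v_p(x)} = 3^{-4} = 1/81.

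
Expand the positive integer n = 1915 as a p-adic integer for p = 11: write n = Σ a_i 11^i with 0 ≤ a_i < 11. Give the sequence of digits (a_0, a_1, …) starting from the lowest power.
(a_0, a_1, …) = (1, 9, 4, 1)

Repeated division by 11 gives the digits low-to-high: 1915 = 1 + 9·11^1 + 4·11^2 + 1·11^3. Digit sequence: (1, 9, 4, 1).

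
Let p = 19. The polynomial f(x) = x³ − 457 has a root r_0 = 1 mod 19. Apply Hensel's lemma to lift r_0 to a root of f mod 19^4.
r_3 = 52498 (mod 130321)

Hensel: r_{i+1} = r_i − f(r_i)/f′(r_i) mod 19^{i+2}, where f′(x) = 3x². Iterate:
  r_0 = 1 (mod 19)
  r_1 = 153 (mod 361)
  r_2 = 4485 (mod 6859)
  r_3 = 52498 (mod 130321)
Final: r = 52498 with f(r) ≡ 0 mod 19^4.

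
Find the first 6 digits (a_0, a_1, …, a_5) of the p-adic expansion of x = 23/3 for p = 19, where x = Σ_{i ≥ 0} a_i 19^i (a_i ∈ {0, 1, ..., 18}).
(a_0, …, a_5) = (14, 6, 6, 6, 6, 6)

v_19(23/3) = 0 (numerator and denominator both coprime to 19), so x ∈ ℤ_19^×. Compute digits iteratively via a_i = x_i mod 19, x_{i+1} = (x_i − a_i)/19, with x_0 = x:
  x_0 = 23/3;  a_0 = 14;  x_1 = (x_0 − 14)/19 = -1/3
  x_1 = -1/3;  a_1 = 6;  x_2 = (x_1 − 6)/19 = -1/3
  x_2 = -1/3;  a_2 = 6;  x_3 = (x_2 − 6)/19 = -1/3
  x_3 = -1/3;  a_3 = 6;  x_4 = (x_3 − 6)/19 = -1/3
  x_4 = -1/3;  a_4 = 6;  x_5 = (x_4 − 6)/19 = -1/3
  x_5 = -1/3;  a_5 = 6;  x_6 = (x_5 − 6)/19 = -1/3
Digits: (14, 6, 6, 6, 6, 6).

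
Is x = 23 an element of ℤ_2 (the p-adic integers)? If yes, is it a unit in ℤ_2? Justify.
x ∈ ℤ_2^× (unit); v_2(x) = 0

ℤ_2 = {x ∈ ℚ_2 : v_2(x) ≥ 0} and ℤ_2^× = {x ∈ ℤ_2 : v_2(x) = 0}. Here v_2(23) = v_2(num) − v_2(den) = 0; compare against these criteria.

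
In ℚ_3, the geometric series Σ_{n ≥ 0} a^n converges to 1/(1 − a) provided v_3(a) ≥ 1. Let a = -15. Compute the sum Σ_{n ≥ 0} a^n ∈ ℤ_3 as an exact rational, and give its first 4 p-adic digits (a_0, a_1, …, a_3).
Σ a^n = 1/(1 − a) = 1/16;  first 4 digits = (1, 1, 2, 2)

v_3(a) = 1 ≥ 1, so the series converges in ℤ_3 to 1/(1 − a) = 1/(1 − (-15)) = 1/16. Expand this rational in ℤ_3: compute digits iteratively via d_i = x_i mod 3, x_{i+1} = (x_i − d_i)/3. The first 4 digits are (1, 1, 2, 2).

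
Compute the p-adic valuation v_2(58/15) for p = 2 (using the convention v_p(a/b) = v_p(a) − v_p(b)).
v_2(58/15) = 1

Factor powers of 2 from the numerator and denominator of the reduced fraction: 58 = 2^1 · 29 and 15 = 2^0 · 15. Apply v_p(a/b) = v_p(a) − v_p(b): v_2(58/15) = 1 − 0 = 1.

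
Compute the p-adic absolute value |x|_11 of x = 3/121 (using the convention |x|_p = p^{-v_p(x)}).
|3/121|_11 = 121

Step 1 — compute v_11(x) by factoring powers of 11 out of the numerator and denominator: v_11(3/121) = -2. Step 2 — apply |x|_p = p^{-v_p(x)} = 11^{2} = 121.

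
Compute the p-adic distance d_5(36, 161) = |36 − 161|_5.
d_5(36, 161) = 1/125

Step 1 — x − y = 36 − 161 = -125. Step 2 — v_5(-125) = 3 (factor: -125 = −(5^3 · 1); the sign does not affect v_p). Step 3 — |x − y|_5 = 5^{-3} = 1/125.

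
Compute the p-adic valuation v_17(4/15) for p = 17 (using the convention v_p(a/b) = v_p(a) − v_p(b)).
v_17(4/15) = 0

Factor powers of 17 from the numerator and denominator of the reduced fraction: 4 = 17^0 · 4 and 15 = 17^0 · 15. Apply v_p(a/b) = v_p(a) − v_p(b): v_17(4/15) = 0 − 0 = 0.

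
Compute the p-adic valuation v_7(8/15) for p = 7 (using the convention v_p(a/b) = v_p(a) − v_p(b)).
v_7(8/15) = 0

Factor powers of 7 from the numerator and denominator of the reduced fraction: 8 = 7^0 · 8 and 15 = 7^0 · 15. Apply v_p(a/b) = v_p(a) − v_p(b): v_7(8/15) = 0 − 0 = 0.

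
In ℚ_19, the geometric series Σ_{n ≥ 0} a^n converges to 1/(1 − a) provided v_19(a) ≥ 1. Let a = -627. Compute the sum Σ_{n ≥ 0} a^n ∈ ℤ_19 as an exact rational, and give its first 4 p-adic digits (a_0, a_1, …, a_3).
Σ a^n = 1/(1 − a) = 1/628;  first 4 digits = (1, 5, 4, 11)

v_19(a) = 1 ≥ 1, so the series converges in ℤ_19 to 1/(1 − a) = 1/(1 − (-627)) = 1/628. Expand this rational in ℤ_19: compute digits iteratively via d_i = x_i mod 19, x_{i+1} = (x_i − d_i)/19. The first 4 digits are (1, 5, 4, 11).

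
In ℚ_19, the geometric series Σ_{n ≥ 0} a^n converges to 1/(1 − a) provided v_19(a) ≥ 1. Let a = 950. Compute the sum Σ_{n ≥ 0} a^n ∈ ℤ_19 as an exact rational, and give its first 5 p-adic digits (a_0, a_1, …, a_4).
Σ a^n = 1/(1 − a) = -1/949;  first 5 digits = (1, 12, 13, 16, 18)

v_19(a) = 1 ≥ 1, so the series converges in ℤ_19 to 1/(1 − a) = 1/(1 − 950) = -1/949. Expand this rational in ℤ_19: compute digits iteratively via d_i = x_i mod 19, x_{i+1} = (x_i − d_i)/19. The first 5 digits are (1, 12, 13, 16, 18).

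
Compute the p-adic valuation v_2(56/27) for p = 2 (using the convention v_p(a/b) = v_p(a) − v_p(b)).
v_2(56/27) = 3

Factor powers of 2 from the numerator and denominator of the reduced fraction: 56 = 2^3 · 7 and 27 = 2^0 · 27. Apply v_p(a/b) = v_p(a) − v_p(b): v_2(56/27) = 3 − 0 = 3.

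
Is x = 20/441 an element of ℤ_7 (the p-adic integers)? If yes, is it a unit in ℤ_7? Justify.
x ∉ ℤ_7 (v_7(x) = -2 < 0)

ℤ_7 = {x ∈ ℚ_7 : v_7(x) ≥ 0} and ℤ_7^× = {x ∈ ℤ_7 : v_7(x) = 0}. Here v_7(20/441) = v_7(num) − v_7(den) = -2; compare against these criteria.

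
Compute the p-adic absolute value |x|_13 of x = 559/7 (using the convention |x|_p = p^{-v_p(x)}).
|559/7|_13 = 1/13

Step 1 — compute v_13(x) by factoring powers of 13 out of the numerator and denominator: v_13(559/7) = 1. Step 2 — apply |x|_p = p^{-v_p(x)} = 13^{-1} = 1/13.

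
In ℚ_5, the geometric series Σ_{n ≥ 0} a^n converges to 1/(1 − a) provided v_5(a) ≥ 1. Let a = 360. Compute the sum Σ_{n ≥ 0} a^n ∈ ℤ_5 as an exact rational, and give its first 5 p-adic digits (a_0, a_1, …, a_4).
Σ a^n = 1/(1 − a) = -1/359;  first 5 digits = (1, 2, 3, 2, 3)

v_5(a) = 1 ≥ 1, so the series converges in ℤ_5 to 1/(1 − a) = 1/(1 − 360) = -1/359. Expand this rational in ℤ_5: compute digits iteratively via d_i = x_i mod 5, x_{i+1} = (x_i − d_i)/5. The first 5 digits are (1, 2, 3, 2, 3).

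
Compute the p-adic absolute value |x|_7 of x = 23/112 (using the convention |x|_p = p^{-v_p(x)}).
|23/112|_7 = 7

Step 1 — compute v_7(x) by factoring powers of 7 out of the numerator and denominator: v_7(23/112) = -1. Step 2 — apply |x|_p = p^{-v_p(x)} = 7^{1} = 7.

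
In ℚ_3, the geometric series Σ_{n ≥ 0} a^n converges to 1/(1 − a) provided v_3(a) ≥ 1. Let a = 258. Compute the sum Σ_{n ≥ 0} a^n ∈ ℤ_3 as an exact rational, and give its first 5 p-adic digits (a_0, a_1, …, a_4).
Σ a^n = 1/(1 − a) = -1/257;  first 5 digits = (1, 2, 2, 1, 0)

v_3(a) = 1 ≥ 1, so the series converges in ℤ_3 to 1/(1 − a) = 1/(1 − 258) = -1/257. Expand this rational in ℤ_3: compute digits iteratively via d_i = x_i mod 3, x_{i+1} = (x_i − d_i)/3. The first 5 digits are (1, 2, 2, 1, 0).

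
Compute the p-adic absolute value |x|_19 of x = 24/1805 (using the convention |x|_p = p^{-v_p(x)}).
|24/1805|_19 = 361

Step 1 — compute v_19(x) by factoring powers of 19 out of the numerator and denominator: v_19(24/1805) = -2. Step 2 — apply |x|_p = p^{-v_p(x)} = 19^{2} = 361.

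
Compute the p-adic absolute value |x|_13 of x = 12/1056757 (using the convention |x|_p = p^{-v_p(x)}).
|12/1056757|_13 = 28561

Step 1 — compute v_13(x) by factoring powers of 13 out of the numerator and denominator: v_13(12/1056757) = -4. Step 2 — apply |x|_p = p^{-v_p(x)} = 13^{4} = 28561.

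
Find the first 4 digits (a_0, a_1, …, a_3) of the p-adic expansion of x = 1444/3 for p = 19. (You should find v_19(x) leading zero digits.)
(a_0, …, a_3) = (0, 0, 14, 12)

v_19(1444/3) = 2, so a_0 = ... = a_1 = 0. Factor out: x = 19^2 · u with u = 4/3 a unit in ℤ_19. Expand u iteratively via a_{v+i} = u_i mod 19, u_{i+1} = (u_i − a_{v+i})/19:
  u_0 = 4/3;  a_2 = 14;  u_1 = (u_0 − 14)/19 = -2/3
  u_1 = -2/3;  a_3 = 12;  u_2 = (u_1 − 12)/19 = -2/3
Digits: (0, 0, 14, 12).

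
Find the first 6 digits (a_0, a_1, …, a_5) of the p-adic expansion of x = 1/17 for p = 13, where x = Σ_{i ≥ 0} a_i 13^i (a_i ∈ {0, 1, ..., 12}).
(a_0, …, a_5) = (10, 0, 3, 12, 9, 0)

v_13(1/17) = 0 (numerator and denominator both coprime to 13), so x ∈ ℤ_13^×. Compute digits iteratively via a_i = x_i mod 13, x_{i+1} = (x_i − a_i)/13, with x_0 = x:
  x_0 = 1/17;  a_0 = 10;  x_1 = (x_0 − 10)/13 = -13/17
  x_1 = -13/17;  a_1 = 0;  x_2 = (x_1 − 0)/13 = -1/17
  x_2 = -1/17;  a_2 = 3;  x_3 = (x_2 − 3)/13 = -4/17
  x_3 = -4/17;  a_3 = 12;  x_4 = (x_3 − 12)/13 = -16/17
  x_4 = -16/17;  a_4 = 9;  x_5 = (x_4 − 9)/13 = -13/17
  x_5 = -13/17;  a_5 = 0;  x_6 = (x_5 − 0)/13 = -1/17
Digits: (10, 0, 3, 12, 9, 0).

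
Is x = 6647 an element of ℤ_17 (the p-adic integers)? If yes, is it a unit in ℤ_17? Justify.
x ∈ ℤ_17 but not a unit; v_17(x) = 2 > 0

ℤ_17 = {x ∈ ℚ_17 : v_17(x) ≥ 0} and ℤ_17^× = {x ∈ ℤ_17 : v_17(x) = 0}. Here v_17(6647) = v_17(num) − v_17(den) = 2; compare against these criteria.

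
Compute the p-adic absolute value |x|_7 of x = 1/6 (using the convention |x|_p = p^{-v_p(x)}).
|1/6|_7 = 1

Step 1 — compute v_7(x) by factoring powers of 7 out of the numerator and denominator: v_7(1/6) = 0. Step 2 — apply |x|_p = p^{-v_p(x)} = 7^{0} = 1.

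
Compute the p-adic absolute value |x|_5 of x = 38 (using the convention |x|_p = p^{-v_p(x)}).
|38|_5 = 1

Step 1 — compute v_5(x) by factoring powers of 5 out of the numerator and denominator: v_5(38) = 0. Step 2 — apply |x|_p = p^{-v_p(x)} = 5^{0} = 1.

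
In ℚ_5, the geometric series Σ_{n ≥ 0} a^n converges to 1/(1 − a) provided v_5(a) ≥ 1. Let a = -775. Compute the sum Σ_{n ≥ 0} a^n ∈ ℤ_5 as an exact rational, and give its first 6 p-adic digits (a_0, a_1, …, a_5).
Σ a^n = 1/(1 − a) = 1/776;  first 6 digits = (1, 0, 4, 3, 4, 1)

v_5(a) = 2 ≥ 1, so the series converges in ℤ_5 to 1/(1 − a) = 1/(1 − (-775)) = 1/776. Expand this rational in ℤ_5: compute digits iteratively via d_i = x_i mod 5, x_{i+1} = (x_i − d_i)/5. The first 6 digits are (1, 0, 4, 3, 4, 1).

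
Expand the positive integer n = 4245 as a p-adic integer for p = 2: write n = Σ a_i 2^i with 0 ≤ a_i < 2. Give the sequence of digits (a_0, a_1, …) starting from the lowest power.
(a_0, a_1, …) = (1, 0, 1, 0, 1, 0, 0, 1, 0, 0, 0, 0, 1)

Repeated division by 2 gives the digits low-to-high: 4245 = 1 + 1·2^2 + 1·2^4 + 1·2^7 + 1·2^12. Digit sequence: (1, 0, 1, 0, 1, 0, 0, 1, 0, 0, 0, 0, 1).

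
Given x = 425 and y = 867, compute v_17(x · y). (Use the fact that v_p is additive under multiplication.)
v_17(368475) = 3

v_p(x) = 1 (factor: 425 = 17^1 · 25); v_p(y) = 2 (factor: 867 = 17^2 · 3). Additivity: v_p(xy) = v_p(x) + v_p(y) = 1 + 2 = 3. (Direct check: xy = 368475 = 17^3 · (75).)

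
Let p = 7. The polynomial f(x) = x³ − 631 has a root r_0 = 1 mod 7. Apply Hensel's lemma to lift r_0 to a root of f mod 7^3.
r_2 = 15 (mod 343)

Hensel: r_{i+1} = r_i − f(r_i)/f′(r_i) mod 7^{i+2}, where f′(x) = 3x². Iterate:
  r_0 = 1 (mod 7)
  r_1 = 15 (mod 49)
  r_2 = 15 (mod 343)
Final: r = 15 with f(r) ≡ 0 mod 7^3.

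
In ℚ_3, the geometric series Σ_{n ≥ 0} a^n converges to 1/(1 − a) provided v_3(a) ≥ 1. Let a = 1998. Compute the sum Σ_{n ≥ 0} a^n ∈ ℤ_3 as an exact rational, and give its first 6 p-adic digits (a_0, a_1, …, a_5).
Σ a^n = 1/(1 − a) = -1/1997;  first 6 digits = (1, 0, 0, 2, 0, 2)

v_3(a) = 3 ≥ 1, so the series converges in ℤ_3 to 1/(1 − a) = 1/(1 − 1998) = -1/1997. Expand this rational in ℤ_3: compute digits iteratively via d_i = x_i mod 3, x_{i+1} = (x_i − d_i)/3. The first 6 digits are (1, 0, 0, 2, 0, 2).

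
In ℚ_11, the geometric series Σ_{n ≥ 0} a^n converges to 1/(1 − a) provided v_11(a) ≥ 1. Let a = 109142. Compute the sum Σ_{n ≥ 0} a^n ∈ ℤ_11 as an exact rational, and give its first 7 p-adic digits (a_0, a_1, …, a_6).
Σ a^n = 1/(1 − a) = -1/109141;  first 7 digits = (1, 0, 0, 5, 7, 0, 3)

v_11(a) = 3 ≥ 1, so the series converges in ℤ_11 to 1/(1 − a) = 1/(1 − 109142) = -1/109141. Expand this rational in ℤ_11: compute digits iteratively via d_i = x_i mod 11, x_{i+1} = (x_i − d_i)/11. The first 7 digits are (1, 0, 0, 5, 7, 0, 3).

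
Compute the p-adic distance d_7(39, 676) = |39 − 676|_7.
d_7(39, 676) = 1/49

Step 1 — x − y = 39 − 676 = -637. Step 2 — v_7(-637) = 2 (factor: -637 = −(7^2 · 13); the sign does not affect v_p). Step 3 — |x − y|_7 = 7^{-2} = 1/49.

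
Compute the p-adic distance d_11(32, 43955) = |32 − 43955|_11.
d_11(32, 43955) = 1/14641

Step 1 — x − y = 32 − 43955 = -43923. Step 2 — v_11(-43923) = 4 (factor: -43923 = −(11^4 · 3); the sign does not affect v_p). Step 3 — |x − y|_11 = 11^{-4} = 1/14641.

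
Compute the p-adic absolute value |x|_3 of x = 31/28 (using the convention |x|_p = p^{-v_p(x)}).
|31/28|_3 = 1

Step 1 — compute v_3(x) by factoring powers of 3 out of the numerator and denominator: v_3(31/28) = 0. Step 2 — apply |x|_p = p^{-v_p(x)} = 3^{0} = 1.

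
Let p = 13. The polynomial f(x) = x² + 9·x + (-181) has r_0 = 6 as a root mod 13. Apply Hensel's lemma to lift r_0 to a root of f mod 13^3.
r_2 = 1137 (mod 2197)

Hensel: r_{i+1} = r_i − f(r_i)·(f′(r_i))^{-1} mod 13^{i+2}, f′(x) = 2x + 9. Iterate:
  r_0 = 6 (mod 13)
  r_1 = 123 (mod 169)
  r_2 = 1137 (mod 2197)
Final: r = 1137 satisfies f(r) ≡ 0 mod 13^3.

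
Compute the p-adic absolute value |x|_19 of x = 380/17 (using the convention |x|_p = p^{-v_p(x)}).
|380/17|_19 = 1/19

Step 1 — compute v_19(x) by factoring powers of 19 out of the numerator and denominator: v_19(380/17) = 1. Step 2 — apply |x|_p = p^{-v_p(x)} = 19^{-1} = 1/19.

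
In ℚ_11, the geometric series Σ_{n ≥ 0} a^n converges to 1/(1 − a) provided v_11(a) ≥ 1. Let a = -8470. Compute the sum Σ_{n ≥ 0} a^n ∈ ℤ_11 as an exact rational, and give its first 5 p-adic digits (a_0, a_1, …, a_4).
Σ a^n = 1/(1 − a) = 1/8471;  first 5 digits = (1, 0, 7, 4, 4)

v_11(a) = 2 ≥ 1, so the series converges in ℤ_11 to 1/(1 − a) = 1/(1 − (-8470)) = 1/8471. Expand this rational in ℤ_11: compute digits iteratively via d_i = x_i mod 11, x_{i+1} = (x_i − d_i)/11. The first 5 digits are (1, 0, 7, 4, 4).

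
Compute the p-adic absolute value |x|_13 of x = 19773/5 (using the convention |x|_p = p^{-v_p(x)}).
|19773/5|_13 = 1/2197

Step 1 — compute v_13(x) by factoring powers of 13 out of the numerator and denominator: v_13(19773/5) = 3. Step 2 — apply |x|_p = p^{-v_p(x)} = 13^{-3} = 1/2197.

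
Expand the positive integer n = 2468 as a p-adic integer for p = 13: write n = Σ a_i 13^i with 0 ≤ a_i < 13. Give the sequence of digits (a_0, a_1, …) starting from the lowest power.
(a_0, a_1, …) = (11, 7, 1, 1)

Repeated division by 13 gives the digits low-to-high: 2468 = 11 + 7·13^1 + 1·13^2 + 1·13^3. Digit sequence: (11, 7, 1, 1).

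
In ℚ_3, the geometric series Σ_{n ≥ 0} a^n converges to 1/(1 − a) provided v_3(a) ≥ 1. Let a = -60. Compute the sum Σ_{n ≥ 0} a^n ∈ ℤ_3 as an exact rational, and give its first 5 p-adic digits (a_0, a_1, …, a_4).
Σ a^n = 1/(1 − a) = 1/61;  first 5 digits = (1, 1, 0, 0, 0)

v_3(a) = 1 ≥ 1, so the series converges in ℤ_3 to 1/(1 − a) = 1/(1 − (-60)) = 1/61. Expand this rational in ℤ_3: compute digits iteratively via d_i = x_i mod 3, x_{i+1} = (x_i − d_i)/3. The first 5 digits are (1, 1, 0, 0, 0).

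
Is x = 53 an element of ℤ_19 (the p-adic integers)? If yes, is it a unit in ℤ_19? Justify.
x ∈ ℤ_19^× (unit); v_19(x) = 0

ℤ_19 = {x ∈ ℚ_19 : v_19(x) ≥ 0} and ℤ_19^× = {x ∈ ℤ_19 : v_19(x) = 0}. Here v_19(53) = v_19(num) − v_19(den) = 0; compare against these criteria.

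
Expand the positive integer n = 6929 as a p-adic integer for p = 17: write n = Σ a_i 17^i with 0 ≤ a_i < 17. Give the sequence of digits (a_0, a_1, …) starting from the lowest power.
(a_0, a_1, …) = (10, 16, 6, 1)

Repeated division by 17 gives the digits low-to-high: 6929 = 10 + 16·17^1 + 6·17^2 + 1·17^3. Digit sequence: (10, 16, 6, 1).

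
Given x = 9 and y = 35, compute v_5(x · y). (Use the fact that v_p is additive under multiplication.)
v_5(315) = 1

v_p(x) = 0 (factor: 9 = 5^0 · 9); v_p(y) = 1 (factor: 35 = 5^1 · 7). Additivity: v_p(xy) = v_p(x) + v_p(y) = 0 + 1 = 1. (Direct check: xy = 315 = 5^1 · (63).)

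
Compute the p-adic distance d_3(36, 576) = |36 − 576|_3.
d_3(36, 576) = 1/27

Step 1 — x − y = 36 − 576 = -540. Step 2 — v_3(-540) = 3 (factor: -540 = −(3^3 · 20); the sign does not affect v_p). Step 3 — |x − y|_3 = 3^{-3} = 1/27.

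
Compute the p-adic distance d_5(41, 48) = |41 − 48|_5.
d_5(41, 48) = 1

Step 1 — x − y = 41 − 48 = -7. Step 2 — v_5(-7) = 0 (factor: -7 = −(5^0 · 7); the sign does not affect v_p). Step 3 — |x − y|_5 = 5^{0} = 1.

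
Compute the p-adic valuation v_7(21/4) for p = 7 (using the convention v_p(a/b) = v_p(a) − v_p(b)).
v_7(21/4) = 1

Factor powers of 7 from the numerator and denominator of the reduced fraction: 21 = 7^1 · 3 and 4 = 7^0 · 4. Apply v_p(a/b) = v_p(a) − v_p(b): v_7(21/4) = 1 − 0 = 1.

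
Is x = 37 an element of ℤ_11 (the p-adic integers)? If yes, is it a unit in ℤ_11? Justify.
x ∈ ℤ_11^× (unit); v_11(x) = 0

ℤ_11 = {x ∈ ℚ_11 : v_11(x) ≥ 0} and ℤ_11^× = {x ∈ ℤ_11 : v_11(x) = 0}. Here v_11(37) = v_11(num) − v_11(den) = 0; compare against these criteria.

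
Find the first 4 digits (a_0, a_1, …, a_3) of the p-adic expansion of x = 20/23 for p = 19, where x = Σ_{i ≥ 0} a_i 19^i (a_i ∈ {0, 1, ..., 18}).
(a_0, …, a_3) = (5, 13, 15, 0)

v_19(20/23) = 0 (numerator and denominator both coprime to 19), so x ∈ ℤ_19^×. Compute digits iteratively via a_i = x_i mod 19, x_{i+1} = (x_i − a_i)/19, with x_0 = x:
  x_0 = 20/23;  a_0 = 5;  x_1 = (x_0 − 5)/19 = -5/23
  x_1 = -5/23;  a_1 = 13;  x_2 = (x_1 − 13)/19 = -16/23
  x_2 = -16/23;  a_2 = 15;  x_3 = (x_2 − 15)/19 = -19/23
  x_3 = -19/23;  a_3 = 0;  x_4 = (x_3 − 0)/19 = -1/23
Digits: (5, 13, 15, 0).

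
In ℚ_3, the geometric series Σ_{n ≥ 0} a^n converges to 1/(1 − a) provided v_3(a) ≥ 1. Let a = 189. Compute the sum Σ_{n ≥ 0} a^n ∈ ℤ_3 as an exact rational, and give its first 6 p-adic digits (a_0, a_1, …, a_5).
Σ a^n = 1/(1 − a) = -1/188;  first 6 digits = (1, 0, 0, 1, 2, 0)

v_3(a) = 3 ≥ 1, so the series converges in ℤ_3 to 1/(1 − a) = 1/(1 − 189) = -1/188. Expand this rational in ℤ_3: compute digits iteratively via d_i = x_i mod 3, x_{i+1} = (x_i − d_i)/3. The first 6 digits are (1, 0, 0, 1, 2, 0).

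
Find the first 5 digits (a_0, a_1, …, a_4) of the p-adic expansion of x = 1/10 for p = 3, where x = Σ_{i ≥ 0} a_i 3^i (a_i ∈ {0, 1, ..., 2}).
(a_0, …, a_4) = (1, 0, 2, 2, 0)

v_3(1/10) = 0 (numerator and denominator both coprime to 3), so x ∈ ℤ_3^×. Compute digits iteratively via a_i = x_i mod 3, x_{i+1} = (x_i − a_i)/3, with x_0 = x:
  x_0 = 1/10;  a_0 = 1;  x_1 = (x_0 − 1)/3 = -3/10
  x_1 = -3/10;  a_1 = 0;  x_2 = (x_1 − 0)/3 = -1/10
  x_2 = -1/10;  a_2 = 2;  x_3 = (x_2 − 2)/3 = -7/10
  x_3 = -7/10;  a_3 = 2;  x_4 = (x_3 − 2)/3 = -9/10
  x_4 = -9/10;  a_4 = 0;  x_5 = (x_4 − 0)/3 = -3/10
Digits: (1, 0, 2, 2, 0).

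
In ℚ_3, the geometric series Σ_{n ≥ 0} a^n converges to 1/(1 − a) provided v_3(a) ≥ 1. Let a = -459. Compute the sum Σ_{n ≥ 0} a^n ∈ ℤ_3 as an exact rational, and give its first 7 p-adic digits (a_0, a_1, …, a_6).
Σ a^n = 1/(1 − a) = 1/460;  first 7 digits = (1, 0, 0, 1, 0, 1, 0)

v_3(a) = 3 ≥ 1, so the series converges in ℤ_3 to 1/(1 − a) = 1/(1 − (-459)) = 1/460. Expand this rational in ℤ_3: compute digits iteratively via d_i = x_i mod 3, x_{i+1} = (x_i − d_i)/3. The first 7 digits are (1, 0, 0, 1, 0, 1, 0).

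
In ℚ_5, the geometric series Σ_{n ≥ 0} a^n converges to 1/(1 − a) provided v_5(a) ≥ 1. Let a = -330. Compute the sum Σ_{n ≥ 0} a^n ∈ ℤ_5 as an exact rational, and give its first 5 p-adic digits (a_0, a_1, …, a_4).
Σ a^n = 1/(1 − a) = 1/331;  first 5 digits = (1, 4, 2, 2, 0)

v_5(a) = 1 ≥ 1, so the series converges in ℤ_5 to 1/(1 − a) = 1/(1 − (-330)) = 1/331. Expand this rational in ℤ_5: compute digits iteratively via d_i = x_i mod 5, x_{i+1} = (x_i − d_i)/5. The first 5 digits are (1, 4, 2, 2, 0).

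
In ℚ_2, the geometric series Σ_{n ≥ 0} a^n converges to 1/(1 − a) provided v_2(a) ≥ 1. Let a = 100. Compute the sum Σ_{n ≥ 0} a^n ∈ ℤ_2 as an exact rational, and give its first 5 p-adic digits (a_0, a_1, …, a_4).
Σ a^n = 1/(1 − a) = -1/99;  first 5 digits = (1, 0, 1, 0, 1)

v_2(a) = 2 ≥ 1, so the series converges in ℤ_2 to 1/(1 − a) = 1/(1 − 100) = -1/99. Expand this rational in ℤ_2: compute digits iteratively via d_i = x_i mod 2, x_{i+1} = (x_i − d_i)/2. The first 5 digits are (1, 0, 1, 0, 1).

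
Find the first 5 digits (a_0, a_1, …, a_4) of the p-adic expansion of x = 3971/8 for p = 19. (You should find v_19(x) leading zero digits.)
(a_0, …, a_4) = (0, 0, 18, 11, 16)

v_19(3971/8) = 2, so a_0 = ... = a_1 = 0. Factor out: x = 19^2 · u with u = 11/8 a unit in ℤ_19. Expand u iteratively via a_{v+i} = u_i mod 19, u_{i+1} = (u_i − a_{v+i})/19:
  u_0 = 11/8;  a_2 = 18;  u_1 = (u_0 − 18)/19 = -7/8
  u_1 = -7/8;  a_3 = 11;  u_2 = (u_1 − 11)/19 = -5/8
  u_2 = -5/8;  a_4 = 16;  u_3 = (u_2 − 16)/19 = -7/8
Digits: (0, 0, 18, 11, 16).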